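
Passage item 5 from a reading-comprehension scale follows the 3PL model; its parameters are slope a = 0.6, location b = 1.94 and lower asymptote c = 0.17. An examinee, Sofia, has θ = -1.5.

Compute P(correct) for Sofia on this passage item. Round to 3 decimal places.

0.263

P(θ) = c + (1 − c) · 1 / (1 + exp(−a(θ − b)))
Exponent: 0.6 × (-1.5 − 1.94) = -2.0640
1/(1 + e^{2.0640}) = 0.1126
P = 0.17 + 0.83 × 0.1126 = 0.2635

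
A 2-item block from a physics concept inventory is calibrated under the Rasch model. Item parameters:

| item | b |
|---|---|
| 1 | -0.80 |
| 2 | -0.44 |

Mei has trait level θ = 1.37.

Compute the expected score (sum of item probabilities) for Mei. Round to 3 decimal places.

1.757

P(θ) = 1 / (1 + exp(−(θ − b)))
P_1 = 1/(1+e^{-2.1700}) = 0.8975
P_2 = 1/(1+e^{-1.8100}) = 0.8594
E[score] = 0.8975 + 0.8594 = 1.7569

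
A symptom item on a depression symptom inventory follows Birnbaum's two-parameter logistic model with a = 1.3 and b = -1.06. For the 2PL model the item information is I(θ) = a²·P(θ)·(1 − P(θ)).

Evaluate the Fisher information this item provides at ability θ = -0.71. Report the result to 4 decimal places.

0.4014

P = 1/(1+e^{-0.4550}) = 0.6118
P(1−P) = 0.6118 × 0.3882 = 0.2375
I = a² × P(1−P) = 1.3² × 0.2375 = 0.40137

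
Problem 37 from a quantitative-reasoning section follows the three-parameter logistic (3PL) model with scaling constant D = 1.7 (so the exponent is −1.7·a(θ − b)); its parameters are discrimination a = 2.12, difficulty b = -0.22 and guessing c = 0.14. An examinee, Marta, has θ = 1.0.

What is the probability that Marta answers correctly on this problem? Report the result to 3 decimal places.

0.990

P(θ) = c + (1 − c) · 1 / (1 + exp(−D·a(θ − b)))
Exponent: 1.7 × 2.12 × (1.0 − (-0.22)) = 4.3969
1/(1 + e^{-4.3969}) = 0.9878
P = 0.14 + 0.86 × 0.9878 = 0.9895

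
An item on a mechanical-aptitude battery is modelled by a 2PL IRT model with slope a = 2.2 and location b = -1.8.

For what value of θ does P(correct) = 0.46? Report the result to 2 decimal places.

-1.87

P(θ) = 1 / (1 + exp(−a(θ − b)))
logit = ln(0.4600/0.5400) = -0.1603
θ = b + logit/(a) = -1.8 + (-0.1603)/2.2000 = -1.8729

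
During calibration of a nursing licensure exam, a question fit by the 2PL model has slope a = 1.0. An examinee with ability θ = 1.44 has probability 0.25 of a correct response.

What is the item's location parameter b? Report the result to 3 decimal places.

P(θ) = 1 / (1 + exp(−a(θ − b)))
logit(0.25) = ln(0.25/0.75) = -1.0986
b = θ − logit/(a) = 1.44 − (-1.0986)/1.0000 = 2.5386

2.539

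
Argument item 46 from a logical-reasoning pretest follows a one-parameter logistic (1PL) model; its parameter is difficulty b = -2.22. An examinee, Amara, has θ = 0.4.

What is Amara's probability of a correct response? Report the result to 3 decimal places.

P(θ) = 1 / (1 + exp(−(θ − b)))
Exponent: (0.4 − (-2.22)) = 2.6200
1/(1 + e^{-2.6200}) = 0.9321
P = 0.9321

0.932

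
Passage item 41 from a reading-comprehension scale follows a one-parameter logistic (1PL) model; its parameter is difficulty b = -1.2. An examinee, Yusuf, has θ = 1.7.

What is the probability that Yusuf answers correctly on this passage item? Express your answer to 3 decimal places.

0.948

P(θ) = 1 / (1 + exp(−(θ − b)))
Exponent: (1.7 − (-1.2)) = 2.9000
1/(1 + e^{-2.9000}) = 0.9478
P = 0.9478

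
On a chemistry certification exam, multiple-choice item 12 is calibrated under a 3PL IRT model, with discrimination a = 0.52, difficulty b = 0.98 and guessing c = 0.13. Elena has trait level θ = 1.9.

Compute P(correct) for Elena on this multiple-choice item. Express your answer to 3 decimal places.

P(θ) = c + (1 − c) · 1 / (1 + exp(−a(θ − b)))
Exponent: 0.52 × (1.9 − 0.98) = 0.4784
1/(1 + e^{-0.4784}) = 0.6174
P = 0.13 + 0.87 × 0.6174 = 0.6671

0.667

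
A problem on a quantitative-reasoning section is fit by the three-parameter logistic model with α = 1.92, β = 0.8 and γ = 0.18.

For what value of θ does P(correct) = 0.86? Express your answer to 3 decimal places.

1.623

P(θ) = γ + (1 − γ) · 1 / (1 + exp(−α(θ − β)))
Remove guessing floor: (0.86 − 0.18)/(1 − 0.18) = 0.8293
logit = ln(0.8293/0.1707) = 1.5805
θ = β + logit/(α) = 0.8 + 1.5805/1.9200 = 1.6232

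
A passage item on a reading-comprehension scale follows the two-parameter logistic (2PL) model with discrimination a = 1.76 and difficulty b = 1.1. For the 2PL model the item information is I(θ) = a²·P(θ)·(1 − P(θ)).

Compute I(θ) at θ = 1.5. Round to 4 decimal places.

P = 1/(1+e^{-0.7040}) = 0.6691
P(1−P) = 0.6691 × 0.3309 = 0.2214
I = a² × P(1−P) = 1.76² × 0.2214 = 0.68585

0.6859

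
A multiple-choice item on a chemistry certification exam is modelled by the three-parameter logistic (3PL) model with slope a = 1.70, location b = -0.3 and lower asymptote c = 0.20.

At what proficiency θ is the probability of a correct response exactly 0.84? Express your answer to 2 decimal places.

P(θ) = c + (1 − c) · 1 / (1 + exp(−a(θ − b)))
Remove guessing floor: (0.84 − 0.20)/(1 − 0.20) = 0.8000
logit = ln(0.8000/0.2000) = 1.3863
θ = b + logit/(a) = -0.3 + 1.3863/1.7000 = 0.5155

0.52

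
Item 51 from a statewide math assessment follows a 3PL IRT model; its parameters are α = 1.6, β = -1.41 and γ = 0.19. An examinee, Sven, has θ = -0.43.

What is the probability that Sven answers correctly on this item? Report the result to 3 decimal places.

0.860

P(θ) = γ + (1 − γ) · 1 / (1 + exp(−α(θ − β)))
Exponent: 1.6 × (-0.43 − (-1.41)) = 1.5680
1/(1 + e^{-1.5680}) = 0.8275
P = 0.19 + 0.81 × 0.8275 = 0.8603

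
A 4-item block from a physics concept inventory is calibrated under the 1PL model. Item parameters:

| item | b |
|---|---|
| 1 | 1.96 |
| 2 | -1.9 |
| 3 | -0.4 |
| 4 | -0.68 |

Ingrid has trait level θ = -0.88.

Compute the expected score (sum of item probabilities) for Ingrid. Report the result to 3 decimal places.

1.623

P(θ) = 1 / (1 + exp(−(θ − b)))
P_1 = 1/(1+e^{2.8400}) = 0.0552
P_2 = 1/(1+e^{-1.0200}) = 0.7350
P_3 = 1/(1+e^{0.4800}) = 0.3823
P_4 = 1/(1+e^{0.2000}) = 0.4502
E[score] = 0.0552 + 0.7350 + 0.3823 + 0.4502 = 1.6226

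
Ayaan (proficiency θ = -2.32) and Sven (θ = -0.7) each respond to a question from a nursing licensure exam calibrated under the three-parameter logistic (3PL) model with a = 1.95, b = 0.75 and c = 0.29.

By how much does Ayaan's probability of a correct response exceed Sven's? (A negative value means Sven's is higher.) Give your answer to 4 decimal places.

-0.0379

P(θ) = c + (1 − c) · 1 / (1 + exp(−a(θ − b)))
P(Ayaan) = 0.2918  [exponent -5.9865]
P(Sven) = 0.3297  [exponent -2.8275]
Difference = 0.2918 − 0.3297 = -0.0379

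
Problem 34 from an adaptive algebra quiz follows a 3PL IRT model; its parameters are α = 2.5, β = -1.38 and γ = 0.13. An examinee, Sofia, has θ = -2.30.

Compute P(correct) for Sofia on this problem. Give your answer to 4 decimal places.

0.2093

P(θ) = γ + (1 − γ) · 1 / (1 + exp(−α(θ − β)))
Exponent: 2.5 × (-2.30 − (-1.38)) = -2.3000
1/(1 + e^{2.3000}) = 0.0911
P = 0.13 + 0.87 × 0.0911 = 0.2093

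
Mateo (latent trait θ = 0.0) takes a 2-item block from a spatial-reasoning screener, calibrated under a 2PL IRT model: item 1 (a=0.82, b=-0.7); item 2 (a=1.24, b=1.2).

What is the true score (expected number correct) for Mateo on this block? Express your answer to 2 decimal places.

P(θ) = 1 / (1 + exp(−a(θ − b)))
P_1 = 1/(1+e^{-0.5740}) = 0.6397
P_2 = 1/(1+e^{1.4880}) = 0.1842
E[score] = 0.6397 + 0.1842 = 0.8239

0.82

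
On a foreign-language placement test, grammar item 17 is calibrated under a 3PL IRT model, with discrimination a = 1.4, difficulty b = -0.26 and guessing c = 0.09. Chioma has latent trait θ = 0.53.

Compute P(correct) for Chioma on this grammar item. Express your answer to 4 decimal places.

0.7738

P(θ) = c + (1 − c) · 1 / (1 + exp(−a(θ − b)))
Exponent: 1.4 × (0.53 − (-0.26)) = 1.1060
1/(1 + e^{-1.1060}) = 0.7514
P = 0.09 + 0.91 × 0.7514 = 0.7738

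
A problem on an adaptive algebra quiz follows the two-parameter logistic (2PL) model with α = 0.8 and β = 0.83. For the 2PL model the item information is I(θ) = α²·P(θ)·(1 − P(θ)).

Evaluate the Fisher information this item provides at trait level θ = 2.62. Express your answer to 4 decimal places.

P = 1/(1+e^{-1.4320}) = 0.8072
P(1−P) = 0.8072 × 0.1928 = 0.1556
I = α² × P(1−P) = 0.8² × 0.1556 = 0.09960

0.0996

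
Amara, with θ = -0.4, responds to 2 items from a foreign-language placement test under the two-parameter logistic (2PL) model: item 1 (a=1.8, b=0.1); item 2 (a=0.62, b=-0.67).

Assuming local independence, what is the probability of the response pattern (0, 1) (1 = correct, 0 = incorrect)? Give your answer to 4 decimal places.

0.3852

P(θ) = 1 / (1 + exp(−a(θ − b)))
P_1 = 1/(1+e^{0.9000}) = 0.2891
P_2 = 1/(1+e^{-0.1674}) = 0.5418
L = (1−P_1) × P_2 = 0.7109 × 0.5418 = 0.38516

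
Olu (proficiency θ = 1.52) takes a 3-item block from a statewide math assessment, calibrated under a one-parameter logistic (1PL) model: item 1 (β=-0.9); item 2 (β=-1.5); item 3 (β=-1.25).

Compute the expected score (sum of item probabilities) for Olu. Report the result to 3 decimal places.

2.813

P(θ) = 1 / (1 + exp(−(θ − β)))
P_1 = 1/(1+e^{-2.4200}) = 0.9183
P_2 = 1/(1+e^{-3.0200}) = 0.9535
P_3 = 1/(1+e^{-2.7700}) = 0.9410
E[score] = 0.9183 + 0.9535 + 0.9410 = 2.8128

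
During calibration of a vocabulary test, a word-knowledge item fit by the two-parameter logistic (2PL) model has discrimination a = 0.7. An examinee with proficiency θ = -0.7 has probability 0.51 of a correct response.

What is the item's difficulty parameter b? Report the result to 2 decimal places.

P(θ) = 1 / (1 + exp(−a(θ − b)))
logit(0.51) = ln(0.51/0.49) = 0.0400
b = θ − logit/(a) = -0.7 − 0.0400/0.7000 = -0.7572

-0.76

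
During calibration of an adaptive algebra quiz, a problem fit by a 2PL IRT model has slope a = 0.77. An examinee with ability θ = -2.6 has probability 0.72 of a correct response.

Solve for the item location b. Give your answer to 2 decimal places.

P(θ) = 1 / (1 + exp(−a(θ − b)))
logit(0.72) = ln(0.72/0.28) = 0.9445
b = θ − logit/(a) = -2.6 − 0.9445/0.7700 = -3.8266

-3.83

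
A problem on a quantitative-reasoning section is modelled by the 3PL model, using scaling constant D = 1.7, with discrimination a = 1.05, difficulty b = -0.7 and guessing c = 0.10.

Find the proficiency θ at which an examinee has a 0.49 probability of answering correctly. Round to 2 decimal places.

-0.85

P(θ) = c + (1 − c) · 1 / (1 + exp(−D·a(θ − b)))
Remove guessing floor: (0.49 − 0.10)/(1 − 0.10) = 0.4333
logit = ln(0.4333/0.5667) = -0.2683
θ = b + logit/(1.7·a) = -0.7 + (-0.2683)/1.7850 = -0.8503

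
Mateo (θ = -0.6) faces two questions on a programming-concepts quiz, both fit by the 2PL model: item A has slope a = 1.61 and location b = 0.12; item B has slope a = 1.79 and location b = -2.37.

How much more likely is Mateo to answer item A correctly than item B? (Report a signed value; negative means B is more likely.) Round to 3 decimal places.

-0.721

P(θ) = 1 / (1 + exp(−a(θ − b)))
P_A = 0.2388
P_B = 0.9596
P_A − P_B = -0.7208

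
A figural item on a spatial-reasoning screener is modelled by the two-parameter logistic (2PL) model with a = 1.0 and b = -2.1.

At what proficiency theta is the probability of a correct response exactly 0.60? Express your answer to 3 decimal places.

P(theta) = 1 / (1 + exp(−a(theta − b)))
logit = ln(0.6000/0.4000) = 0.4055
theta = b + logit/(a) = -2.1 + 0.4055/1.0000 = -1.6945

-1.695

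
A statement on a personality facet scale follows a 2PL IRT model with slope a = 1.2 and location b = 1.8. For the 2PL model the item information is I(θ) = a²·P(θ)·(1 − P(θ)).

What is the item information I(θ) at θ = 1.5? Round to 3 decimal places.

P = 1/(1+e^{0.3600}) = 0.4110
P(1−P) = 0.4110 × 0.5890 = 0.2421
I = a² × P(1−P) = 1.2² × 0.2421 = 0.34858

0.349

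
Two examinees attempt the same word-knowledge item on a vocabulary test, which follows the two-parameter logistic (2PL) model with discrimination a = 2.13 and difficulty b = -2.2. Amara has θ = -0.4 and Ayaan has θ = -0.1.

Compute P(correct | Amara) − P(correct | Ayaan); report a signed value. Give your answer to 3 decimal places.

P(θ) = 1 / (1 + exp(−a(θ − b)))
P(Amara) = 0.9788  [exponent 3.8340]
P(Ayaan) = 0.9887  [exponent 4.4730]
Difference = 0.9788 − 0.9887 = -0.0099

-0.010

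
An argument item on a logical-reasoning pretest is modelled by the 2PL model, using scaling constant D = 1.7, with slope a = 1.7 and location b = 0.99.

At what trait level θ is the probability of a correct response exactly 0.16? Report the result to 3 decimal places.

0.416

P(θ) = 1 / (1 + exp(−D·a(θ − b)))
logit = ln(0.1600/0.8400) = -1.6582
θ = b + logit/(1.7·a) = 0.99 + (-1.6582)/2.8900 = 0.4162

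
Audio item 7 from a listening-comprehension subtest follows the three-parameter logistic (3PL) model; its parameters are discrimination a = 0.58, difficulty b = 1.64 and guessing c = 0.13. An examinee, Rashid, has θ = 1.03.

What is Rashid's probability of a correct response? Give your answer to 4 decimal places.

0.4888

P(θ) = c + (1 − c) · 1 / (1 + exp(−a(θ − b)))
Exponent: 0.58 × (1.03 − 1.64) = -0.3538
1/(1 + e^{0.3538}) = 0.4125
P = 0.13 + 0.87 × 0.4125 = 0.4888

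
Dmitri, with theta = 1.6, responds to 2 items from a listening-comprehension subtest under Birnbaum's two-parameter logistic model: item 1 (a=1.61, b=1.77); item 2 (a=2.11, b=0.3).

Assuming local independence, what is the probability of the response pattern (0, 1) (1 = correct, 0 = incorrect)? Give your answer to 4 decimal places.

0.5336

P(theta) = 1 / (1 + exp(−a(theta − b)))
P_1 = 1/(1+e^{0.2737}) = 0.4320
P_2 = 1/(1+e^{-2.7430}) = 0.9395
L = (1−P_1) × P_2 = 0.5680 × 0.9395 = 0.53365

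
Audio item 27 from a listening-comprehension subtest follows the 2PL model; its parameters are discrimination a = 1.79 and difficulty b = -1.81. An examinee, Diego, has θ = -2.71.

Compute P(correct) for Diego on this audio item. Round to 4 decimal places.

P(θ) = 1 / (1 + exp(−a(θ − b)))
Exponent: 1.79 × (-2.71 − (-1.81)) = -1.6110
1/(1 + e^{1.6110}) = 0.1664

0.1664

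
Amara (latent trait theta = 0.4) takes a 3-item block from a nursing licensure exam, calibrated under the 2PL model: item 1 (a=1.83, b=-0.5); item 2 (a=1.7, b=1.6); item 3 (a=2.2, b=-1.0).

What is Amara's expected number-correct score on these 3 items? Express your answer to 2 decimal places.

1.91

P(theta) = 1 / (1 + exp(−a(theta − b)))
P_1 = 1/(1+e^{-1.6470}) = 0.8385
P_2 = 1/(1+e^{2.0400}) = 0.1151
P_3 = 1/(1+e^{-3.0800}) = 0.9561
E[score] = 0.8385 + 0.1151 + 0.9561 = 1.9096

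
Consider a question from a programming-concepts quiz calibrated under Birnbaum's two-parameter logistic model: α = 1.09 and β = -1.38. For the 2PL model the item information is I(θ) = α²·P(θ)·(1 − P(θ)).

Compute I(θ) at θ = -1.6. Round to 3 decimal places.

0.293

P = 1/(1+e^{0.2398}) = 0.4403
P(1−P) = 0.4403 × 0.5597 = 0.2464
I = α² × P(1−P) = 1.09² × 0.2464 = 0.29280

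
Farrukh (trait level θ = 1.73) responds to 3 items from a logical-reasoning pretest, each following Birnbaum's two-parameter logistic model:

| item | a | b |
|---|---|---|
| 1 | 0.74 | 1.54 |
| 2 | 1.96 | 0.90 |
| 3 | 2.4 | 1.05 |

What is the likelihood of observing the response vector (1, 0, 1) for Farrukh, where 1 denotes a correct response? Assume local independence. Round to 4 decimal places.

0.0735

P(θ) = 1 / (1 + exp(−a(θ − b)))
P_1 = 1/(1+e^{-0.1406}) = 0.5351
P_2 = 1/(1+e^{-1.6268}) = 0.8357
P_3 = 1/(1+e^{-1.6320}) = 0.8364
L = P_1 × (1−P_2) × P_3 = 0.5351 × 0.1643 × 0.8364 = 0.07352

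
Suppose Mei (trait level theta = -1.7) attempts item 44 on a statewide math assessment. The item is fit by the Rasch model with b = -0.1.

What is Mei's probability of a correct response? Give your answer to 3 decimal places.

0.168

P(theta) = 1 / (1 + exp(−(theta − b)))
Exponent: (-1.7 − (-0.1)) = -1.6000
1/(1 + e^{1.6000}) = 0.1680
P = 0.1680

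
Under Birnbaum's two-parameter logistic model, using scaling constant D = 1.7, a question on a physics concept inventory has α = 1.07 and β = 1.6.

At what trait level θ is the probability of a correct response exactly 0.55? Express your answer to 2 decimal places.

P(θ) = 1 / (1 + exp(−D·α(θ − β)))
logit = ln(0.5500/0.4500) = 0.2007
θ = β + logit/(1.7·α) = 1.6 + 0.2007/1.8190 = 1.7103

1.71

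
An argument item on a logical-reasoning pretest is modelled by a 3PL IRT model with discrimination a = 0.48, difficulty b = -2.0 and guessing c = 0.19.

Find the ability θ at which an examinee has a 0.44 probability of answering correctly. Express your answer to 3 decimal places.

-3.680

P(θ) = c + (1 − c) · 1 / (1 + exp(−a(θ − b)))
Remove guessing floor: (0.44 − 0.19)/(1 − 0.19) = 0.3086
logit = ln(0.3086/0.6914) = -0.8065
θ = b + logit/(a) = -2.0 + (-0.8065)/0.4800 = -3.6802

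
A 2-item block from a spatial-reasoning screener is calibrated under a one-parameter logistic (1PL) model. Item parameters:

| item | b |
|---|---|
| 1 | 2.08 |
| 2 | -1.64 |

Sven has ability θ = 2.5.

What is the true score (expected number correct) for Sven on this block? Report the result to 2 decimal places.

P(θ) = 1 / (1 + exp(−(θ − b)))
P_1 = 1/(1+e^{-0.4200}) = 0.6035
P_2 = 1/(1+e^{-4.1400}) = 0.9843
E[score] = 0.6035 + 0.9843 = 1.5878

1.59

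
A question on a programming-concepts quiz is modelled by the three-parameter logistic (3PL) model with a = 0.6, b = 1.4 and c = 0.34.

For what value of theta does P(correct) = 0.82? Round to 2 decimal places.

3.03

P(theta) = c + (1 − c) · 1 / (1 + exp(−a(theta − b)))
Remove guessing floor: (0.82 − 0.34)/(1 − 0.34) = 0.7273
logit = ln(0.7273/0.2727) = 0.9808
theta = b + logit/(a) = 1.4 + 0.9808/0.6000 = 3.0347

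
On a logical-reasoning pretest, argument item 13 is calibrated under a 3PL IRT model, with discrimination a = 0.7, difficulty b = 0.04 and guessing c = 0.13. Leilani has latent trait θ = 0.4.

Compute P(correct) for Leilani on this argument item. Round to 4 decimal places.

0.6195

P(θ) = c + (1 − c) · 1 / (1 + exp(−a(θ − b)))
Exponent: 0.7 × (0.4 − 0.04) = 0.2520
1/(1 + e^{-0.2520}) = 0.5627
P = 0.13 + 0.87 × 0.5627 = 0.6195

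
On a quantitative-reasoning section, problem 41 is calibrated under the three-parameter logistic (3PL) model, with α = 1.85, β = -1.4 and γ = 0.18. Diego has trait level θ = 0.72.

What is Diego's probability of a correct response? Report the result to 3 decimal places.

P(θ) = γ + (1 − γ) · 1 / (1 + exp(−α(θ − β)))
Exponent: 1.85 × (0.72 − (-1.4)) = 3.9220
1/(1 + e^{-3.9220}) = 0.9806
P = 0.18 + 0.82 × 0.9806 = 0.9841

0.984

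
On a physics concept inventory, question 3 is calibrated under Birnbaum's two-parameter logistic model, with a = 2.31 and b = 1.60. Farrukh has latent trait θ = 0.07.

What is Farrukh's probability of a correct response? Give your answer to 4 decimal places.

0.0284

P(θ) = 1 / (1 + exp(−a(θ − b)))
Exponent: 2.31 × (0.07 − 1.60) = -3.5343
1/(1 + e^{3.5343}) = 0.0284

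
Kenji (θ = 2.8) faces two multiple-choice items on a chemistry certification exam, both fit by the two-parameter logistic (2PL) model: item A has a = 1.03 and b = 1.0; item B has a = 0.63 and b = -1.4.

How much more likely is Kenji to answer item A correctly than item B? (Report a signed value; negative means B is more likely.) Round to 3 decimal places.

P(θ) = 1 / (1 + exp(−a(θ − b)))
P_A = 0.8646
P_B = 0.9338
P_A − P_B = -0.0692

-0.069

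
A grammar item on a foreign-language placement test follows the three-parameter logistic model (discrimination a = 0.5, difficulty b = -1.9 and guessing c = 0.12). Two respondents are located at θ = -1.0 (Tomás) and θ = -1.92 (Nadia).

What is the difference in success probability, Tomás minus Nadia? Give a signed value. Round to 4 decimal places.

0.0996

P(θ) = c + (1 − c) · 1 / (1 + exp(−a(θ − b)))
P(Tomás) = 0.6574  [exponent 0.4500]
P(Nadia) = 0.5578  [exponent -0.0100]
Difference = 0.6574 − 0.5578 = 0.0996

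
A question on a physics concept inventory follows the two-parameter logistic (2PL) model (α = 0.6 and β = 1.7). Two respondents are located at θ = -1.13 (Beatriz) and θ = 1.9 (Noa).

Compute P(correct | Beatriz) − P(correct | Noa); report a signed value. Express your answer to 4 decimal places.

-0.3752

P(θ) = 1 / (1 + exp(−α(θ − β)))
P(Beatriz) = 0.1547  [exponent -1.6980]
P(Noa) = 0.5300  [exponent 0.1200]
Difference = 0.1547 − 0.5300 = -0.3752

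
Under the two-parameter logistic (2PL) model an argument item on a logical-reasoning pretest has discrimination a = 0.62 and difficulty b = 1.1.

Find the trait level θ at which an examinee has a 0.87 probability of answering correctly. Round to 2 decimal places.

P(θ) = 1 / (1 + exp(−a(θ − b)))
logit = ln(0.8700/0.1300) = 1.9010
θ = b + logit/(a) = 1.1 + 1.9010/0.6200 = 4.1661

4.17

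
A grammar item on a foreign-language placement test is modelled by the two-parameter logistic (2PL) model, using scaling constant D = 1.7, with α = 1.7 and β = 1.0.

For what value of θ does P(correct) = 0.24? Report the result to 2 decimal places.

P(θ) = 1 / (1 + exp(−D·α(θ − β)))
logit = ln(0.2400/0.7600) = -1.1527
θ = β + logit/(1.7·α) = 1.0 + (-1.1527)/2.8900 = 0.6011

0.60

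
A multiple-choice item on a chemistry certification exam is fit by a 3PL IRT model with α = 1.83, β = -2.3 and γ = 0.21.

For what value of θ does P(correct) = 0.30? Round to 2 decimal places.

-3.42

P(θ) = γ + (1 − γ) · 1 / (1 + exp(−α(θ − β)))
Remove guessing floor: (0.30 − 0.21)/(1 − 0.21) = 0.1139
logit = ln(0.1139/0.8861) = -2.0513
θ = β + logit/(α) = -2.3 + (-2.0513)/1.8300 = -3.4209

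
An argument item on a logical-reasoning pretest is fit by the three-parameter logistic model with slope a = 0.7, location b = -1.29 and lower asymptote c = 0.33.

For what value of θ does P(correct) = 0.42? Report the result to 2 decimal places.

P(θ) = c + (1 − c) · 1 / (1 + exp(−a(θ − b)))
Remove guessing floor: (0.42 − 0.33)/(1 − 0.33) = 0.1343
logit = ln(0.1343/0.8657) = -1.8632
θ = b + logit/(a) = -1.29 + (-1.8632)/0.7000 = -3.9517

-3.95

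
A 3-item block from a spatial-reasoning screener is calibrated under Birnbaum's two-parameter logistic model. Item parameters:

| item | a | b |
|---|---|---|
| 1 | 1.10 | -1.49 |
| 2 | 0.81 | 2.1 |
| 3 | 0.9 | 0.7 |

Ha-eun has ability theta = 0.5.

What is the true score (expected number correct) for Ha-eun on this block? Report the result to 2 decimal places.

P(theta) = 1 / (1 + exp(−a(theta − b)))
P_1 = 1/(1+e^{-2.1890}) = 0.8993
P_2 = 1/(1+e^{1.2960}) = 0.2148
P_3 = 1/(1+e^{0.1800}) = 0.4551
E[score] = 0.8993 + 0.2148 + 0.4551 = 1.5692

1.57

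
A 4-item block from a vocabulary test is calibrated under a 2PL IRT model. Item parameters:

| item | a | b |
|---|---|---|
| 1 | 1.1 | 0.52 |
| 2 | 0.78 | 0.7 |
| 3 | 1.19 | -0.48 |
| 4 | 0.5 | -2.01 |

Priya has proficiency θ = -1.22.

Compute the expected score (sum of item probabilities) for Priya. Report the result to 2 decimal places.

1.20

P(θ) = 1 / (1 + exp(−a(θ − b)))
P_1 = 1/(1+e^{1.9140}) = 0.1285
P_2 = 1/(1+e^{1.4976}) = 0.1828
P_3 = 1/(1+e^{0.8806}) = 0.2931
P_4 = 1/(1+e^{-0.3950}) = 0.5975
E[score] = 0.1285 + 0.1828 + 0.2931 + 0.5975 = 1.2019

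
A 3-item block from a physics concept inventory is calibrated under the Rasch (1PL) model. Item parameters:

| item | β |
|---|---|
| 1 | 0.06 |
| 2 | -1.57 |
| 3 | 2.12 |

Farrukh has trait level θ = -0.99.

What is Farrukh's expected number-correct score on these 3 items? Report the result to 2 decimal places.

0.94

P(θ) = 1 / (1 + exp(−(θ − β)))
P_1 = 1/(1+e^{1.0500}) = 0.2592
P_2 = 1/(1+e^{-0.5800}) = 0.6411
P_3 = 1/(1+e^{3.1100}) = 0.0427
E[score] = 0.2592 + 0.6411 + 0.0427 = 0.9430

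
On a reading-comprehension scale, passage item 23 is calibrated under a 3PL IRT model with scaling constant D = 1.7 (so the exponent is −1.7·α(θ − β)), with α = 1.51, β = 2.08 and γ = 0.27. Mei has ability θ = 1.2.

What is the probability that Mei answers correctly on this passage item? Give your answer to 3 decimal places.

0.339

P(θ) = γ + (1 − γ) · 1 / (1 + exp(−D·α(θ − β)))
Exponent: 1.7 × 1.51 × (1.2 − 2.08) = -2.2590
1/(1 + e^{2.2590}) = 0.0946
P = 0.27 + 0.73 × 0.0946 = 0.3390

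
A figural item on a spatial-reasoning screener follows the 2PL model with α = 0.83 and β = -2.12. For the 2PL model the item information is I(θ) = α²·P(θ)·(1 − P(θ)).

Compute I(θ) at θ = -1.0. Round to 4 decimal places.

0.1398

P = 1/(1+e^{-0.9296}) = 0.7170
P(1−P) = 0.7170 × 0.2830 = 0.2029
I = α² × P(1−P) = 0.83² × 0.2029 = 0.13979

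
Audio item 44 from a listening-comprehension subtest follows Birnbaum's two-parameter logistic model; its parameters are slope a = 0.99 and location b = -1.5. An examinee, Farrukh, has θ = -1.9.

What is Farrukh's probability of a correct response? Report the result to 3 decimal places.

P(θ) = 1 / (1 + exp(−a(θ − b)))
Exponent: 0.99 × (-1.9 − (-1.5)) = -0.3960
1/(1 + e^{0.3960}) = 0.4023

0.402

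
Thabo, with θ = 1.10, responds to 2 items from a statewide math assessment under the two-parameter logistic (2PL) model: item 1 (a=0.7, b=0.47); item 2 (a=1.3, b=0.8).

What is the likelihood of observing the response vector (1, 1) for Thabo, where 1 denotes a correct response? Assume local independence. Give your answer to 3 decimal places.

0.363

P(θ) = 1 / (1 + exp(−a(θ − b)))
P_1 = 1/(1+e^{-0.4410}) = 0.6085
P_2 = 1/(1+e^{-0.3900}) = 0.5963
L = P_1 × P_2 = 0.6085 × 0.5963 = 0.36284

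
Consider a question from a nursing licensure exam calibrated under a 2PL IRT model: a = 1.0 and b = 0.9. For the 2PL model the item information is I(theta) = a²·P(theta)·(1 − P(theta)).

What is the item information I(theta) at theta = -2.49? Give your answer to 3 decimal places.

P = 1/(1+e^{3.3900}) = 0.0326
P(1−P) = 0.0326 × 0.9674 = 0.0315
I = a² × P(1−P) = 1.0² × 0.0315 = 0.03155

0.032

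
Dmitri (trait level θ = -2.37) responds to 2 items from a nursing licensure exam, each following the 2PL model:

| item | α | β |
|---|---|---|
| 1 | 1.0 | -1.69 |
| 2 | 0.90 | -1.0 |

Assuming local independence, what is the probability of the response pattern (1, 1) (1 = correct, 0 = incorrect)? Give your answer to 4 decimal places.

P(θ) = 1 / (1 + exp(−α(θ − β)))
P_1 = 1/(1+e^{0.6800}) = 0.3363
P_2 = 1/(1+e^{1.2330}) = 0.2257
L = P_1 × P_2 = 0.3363 × 0.2257 = 0.07588

0.0759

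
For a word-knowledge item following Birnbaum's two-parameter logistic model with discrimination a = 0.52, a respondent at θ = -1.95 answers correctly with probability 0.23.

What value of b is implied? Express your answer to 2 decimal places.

P(θ) = 1 / (1 + exp(−a(θ − b)))
logit(0.23) = ln(0.23/0.77) = -1.2083
b = θ − logit/(a) = -1.95 − (-1.2083)/0.5200 = 0.3737

0.37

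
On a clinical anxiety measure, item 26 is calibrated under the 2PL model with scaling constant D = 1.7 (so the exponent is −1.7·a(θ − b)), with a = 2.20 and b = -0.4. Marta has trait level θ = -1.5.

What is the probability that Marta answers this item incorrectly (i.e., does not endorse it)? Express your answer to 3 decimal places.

P(θ) = 1 / (1 + exp(−D·a(θ − b)))
Exponent: 1.7 × 2.20 × (-1.5 − (-0.4)) = -4.1140
1/(1 + e^{4.1140}) = 0.0161
P = 0.0161
P(incorrect) = 1 − 0.0161 = 0.9839

0.984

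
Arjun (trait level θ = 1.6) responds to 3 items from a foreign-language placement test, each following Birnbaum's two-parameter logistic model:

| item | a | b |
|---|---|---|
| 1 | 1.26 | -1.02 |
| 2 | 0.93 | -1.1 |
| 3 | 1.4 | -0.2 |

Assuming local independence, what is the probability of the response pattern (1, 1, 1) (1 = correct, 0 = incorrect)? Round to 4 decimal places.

0.8256

P(θ) = 1 / (1 + exp(−a(θ − b)))
P_1 = 1/(1+e^{-3.3012}) = 0.9645
P_2 = 1/(1+e^{-2.5110}) = 0.9249
P_3 = 1/(1+e^{-2.5200}) = 0.9255
L = P_1 × P_2 × P_3 = 0.9645 × 0.9249 × 0.9255 = 0.82562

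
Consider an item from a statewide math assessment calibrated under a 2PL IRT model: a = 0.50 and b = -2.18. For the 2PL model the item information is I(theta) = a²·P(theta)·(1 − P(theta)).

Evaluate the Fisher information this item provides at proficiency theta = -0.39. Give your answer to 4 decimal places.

P = 1/(1+e^{-0.8950}) = 0.7099
P(1−P) = 0.7099 × 0.2901 = 0.2059
I = a² × P(1−P) = 0.50² × 0.2059 = 0.05148

0.0515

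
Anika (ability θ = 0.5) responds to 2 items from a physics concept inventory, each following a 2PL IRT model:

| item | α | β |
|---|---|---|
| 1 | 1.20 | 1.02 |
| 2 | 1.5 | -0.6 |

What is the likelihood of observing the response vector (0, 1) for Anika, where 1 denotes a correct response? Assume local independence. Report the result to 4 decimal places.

P(θ) = 1 / (1 + exp(−α(θ − β)))
P_1 = 1/(1+e^{0.6240}) = 0.3489
P_2 = 1/(1+e^{-1.6500}) = 0.8389
L = (1−P_1) × P_2 = 0.6511 × 0.8389 = 0.54623

0.5462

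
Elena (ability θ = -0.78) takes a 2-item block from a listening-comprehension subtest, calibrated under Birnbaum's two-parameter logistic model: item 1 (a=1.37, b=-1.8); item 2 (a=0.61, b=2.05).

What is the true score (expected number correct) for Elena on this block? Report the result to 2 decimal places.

0.95

P(θ) = 1 / (1 + exp(−a(θ − b)))
P_1 = 1/(1+e^{-1.3974}) = 0.8018
P_2 = 1/(1+e^{1.7263}) = 0.1511
E[score] = 0.8018 + 0.1511 = 0.9528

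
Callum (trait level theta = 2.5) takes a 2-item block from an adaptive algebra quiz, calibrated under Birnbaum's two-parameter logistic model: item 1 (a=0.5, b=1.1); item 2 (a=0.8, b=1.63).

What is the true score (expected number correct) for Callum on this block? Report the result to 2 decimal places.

1.34

P(theta) = 1 / (1 + exp(−a(theta − b)))
P_1 = 1/(1+e^{-0.7000}) = 0.6682
P_2 = 1/(1+e^{-0.6960}) = 0.6673
E[score] = 0.6682 + 0.6673 = 1.3355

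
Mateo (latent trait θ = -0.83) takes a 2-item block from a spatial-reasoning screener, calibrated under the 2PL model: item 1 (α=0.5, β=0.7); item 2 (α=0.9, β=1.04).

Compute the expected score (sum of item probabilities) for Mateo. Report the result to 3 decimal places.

P(θ) = 1 / (1 + exp(−α(θ − β)))
P_1 = 1/(1+e^{0.7650}) = 0.3176
P_2 = 1/(1+e^{1.6830}) = 0.1567
E[score] = 0.3176 + 0.1567 = 0.4743

0.474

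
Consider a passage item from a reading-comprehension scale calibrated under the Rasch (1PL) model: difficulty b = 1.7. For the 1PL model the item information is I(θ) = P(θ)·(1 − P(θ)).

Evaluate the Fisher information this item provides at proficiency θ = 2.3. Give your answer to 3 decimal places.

P = 1/(1+e^{-0.6000}) = 0.6457
P(1−P) = 0.6457 × 0.3543 = 0.2288
I = P(1−P) = 0.22878

0.229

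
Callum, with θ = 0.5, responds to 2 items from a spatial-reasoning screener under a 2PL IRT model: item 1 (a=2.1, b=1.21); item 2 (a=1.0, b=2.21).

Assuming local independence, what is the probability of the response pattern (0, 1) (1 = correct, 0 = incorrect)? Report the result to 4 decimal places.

P(θ) = 1 / (1 + exp(−a(θ − b)))
P_1 = 1/(1+e^{1.4910}) = 0.1838
P_2 = 1/(1+e^{1.7100}) = 0.1532
L = (1−P_1) × P_2 = 0.8162 × 0.1532 = 0.12502

0.1250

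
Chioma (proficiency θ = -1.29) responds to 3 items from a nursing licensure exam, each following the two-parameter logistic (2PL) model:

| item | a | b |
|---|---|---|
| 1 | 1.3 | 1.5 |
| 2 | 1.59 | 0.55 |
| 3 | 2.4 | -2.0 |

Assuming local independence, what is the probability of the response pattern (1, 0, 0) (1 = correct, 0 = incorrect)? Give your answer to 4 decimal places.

0.0038

P(θ) = 1 / (1 + exp(−a(θ − b)))
P_1 = 1/(1+e^{3.6270}) = 0.0259
P_2 = 1/(1+e^{2.9256}) = 0.0509
P_3 = 1/(1+e^{-1.7040}) = 0.8461
L = P_1 × (1−P_2) × (1−P_3) = 0.0259 × 0.9491 × 0.1539 = 0.00379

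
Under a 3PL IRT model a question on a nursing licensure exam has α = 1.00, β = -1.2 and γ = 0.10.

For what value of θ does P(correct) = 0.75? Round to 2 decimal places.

-0.24

P(θ) = γ + (1 − γ) · 1 / (1 + exp(−α(θ − β)))
Remove guessing floor: (0.75 − 0.10)/(1 − 0.10) = 0.7222
logit = ln(0.7222/0.2778) = 0.9555
θ = β + logit/(α) = -1.2 + 0.9555/1.0000 = -0.2445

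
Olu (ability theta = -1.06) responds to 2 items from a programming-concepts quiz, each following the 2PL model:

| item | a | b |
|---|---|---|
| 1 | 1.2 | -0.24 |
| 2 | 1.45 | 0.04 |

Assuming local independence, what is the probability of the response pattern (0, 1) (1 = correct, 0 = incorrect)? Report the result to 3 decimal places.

P(theta) = 1 / (1 + exp(−a(theta − b)))
P_1 = 1/(1+e^{0.9840}) = 0.2721
P_2 = 1/(1+e^{1.5950}) = 0.1687
L = (1−P_1) × P_2 = 0.7279 × 0.1687 = 0.12278

0.123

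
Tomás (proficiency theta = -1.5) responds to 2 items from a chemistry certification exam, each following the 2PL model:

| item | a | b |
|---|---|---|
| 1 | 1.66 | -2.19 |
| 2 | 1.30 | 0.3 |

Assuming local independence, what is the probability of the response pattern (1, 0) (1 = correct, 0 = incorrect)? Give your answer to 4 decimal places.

0.6920

P(theta) = 1 / (1 + exp(−a(theta − b)))
P_1 = 1/(1+e^{-1.1454}) = 0.7587
P_2 = 1/(1+e^{2.3400}) = 0.0879
L = P_1 × (1−P_2) = 0.7587 × 0.9121 = 0.69201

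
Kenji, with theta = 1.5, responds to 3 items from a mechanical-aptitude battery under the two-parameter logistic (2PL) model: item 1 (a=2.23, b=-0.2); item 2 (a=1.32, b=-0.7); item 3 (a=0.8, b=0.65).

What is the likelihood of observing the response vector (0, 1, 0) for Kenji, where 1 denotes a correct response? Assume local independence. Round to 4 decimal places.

0.0070

P(theta) = 1 / (1 + exp(−a(theta − b)))
P_1 = 1/(1+e^{-3.7910}) = 0.9779
P_2 = 1/(1+e^{-2.9040}) = 0.9480
P_3 = 1/(1+e^{-0.6800}) = 0.6637
L = (1−P_1) × P_2 × (1−P_3) = 0.0221 × 0.9480 × 0.3363 = 0.00704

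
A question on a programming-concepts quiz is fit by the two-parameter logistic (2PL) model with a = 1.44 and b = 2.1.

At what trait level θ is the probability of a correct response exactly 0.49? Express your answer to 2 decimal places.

P(θ) = 1 / (1 + exp(−a(θ − b)))
logit = ln(0.4900/0.5100) = -0.0400
θ = b + logit/(a) = 2.1 + (-0.0400)/1.4400 = 2.0722

2.07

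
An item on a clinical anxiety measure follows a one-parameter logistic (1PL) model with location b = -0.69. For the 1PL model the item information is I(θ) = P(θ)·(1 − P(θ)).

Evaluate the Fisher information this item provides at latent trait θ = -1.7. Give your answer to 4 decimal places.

P = 1/(1+e^{1.0100}) = 0.2670
P(1−P) = 0.2670 × 0.7330 = 0.1957
I = P(1−P) = 0.19570

0.1957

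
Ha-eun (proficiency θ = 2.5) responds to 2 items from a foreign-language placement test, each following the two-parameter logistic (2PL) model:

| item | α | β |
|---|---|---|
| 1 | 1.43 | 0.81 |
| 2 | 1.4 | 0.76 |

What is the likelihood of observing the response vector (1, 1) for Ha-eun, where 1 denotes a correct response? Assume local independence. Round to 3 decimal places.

0.844

P(θ) = 1 / (1 + exp(−α(θ − β)))
P_1 = 1/(1+e^{-2.4167}) = 0.9181
P_2 = 1/(1+e^{-2.4360}) = 0.9195
L = P_1 × P_2 = 0.9181 × 0.9195 = 0.84421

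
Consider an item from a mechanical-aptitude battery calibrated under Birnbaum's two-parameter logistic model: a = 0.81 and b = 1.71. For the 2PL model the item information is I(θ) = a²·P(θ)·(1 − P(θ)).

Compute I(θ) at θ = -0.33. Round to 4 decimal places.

P = 1/(1+e^{1.6524}) = 0.1608
P(1−P) = 0.1608 × 0.8392 = 0.1349
I = a² × P(1−P) = 0.81² × 0.1349 = 0.08853

0.0885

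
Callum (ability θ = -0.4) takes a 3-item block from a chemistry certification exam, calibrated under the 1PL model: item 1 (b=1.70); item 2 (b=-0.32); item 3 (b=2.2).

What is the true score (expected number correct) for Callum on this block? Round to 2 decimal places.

0.66

P(θ) = 1 / (1 + exp(−(θ − b)))
P_1 = 1/(1+e^{2.1000}) = 0.1091
P_2 = 1/(1+e^{0.0800}) = 0.4800
P_3 = 1/(1+e^{2.6000}) = 0.0691
E[score] = 0.1091 + 0.4800 + 0.0691 = 0.6582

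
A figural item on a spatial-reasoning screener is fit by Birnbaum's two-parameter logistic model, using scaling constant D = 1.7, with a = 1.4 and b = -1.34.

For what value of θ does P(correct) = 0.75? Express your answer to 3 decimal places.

-0.878

P(θ) = 1 / (1 + exp(−D·a(θ − b)))
logit = ln(0.7500/0.2500) = 1.0986
θ = b + logit/(1.7·a) = -1.34 + 1.0986/2.3800 = -0.8784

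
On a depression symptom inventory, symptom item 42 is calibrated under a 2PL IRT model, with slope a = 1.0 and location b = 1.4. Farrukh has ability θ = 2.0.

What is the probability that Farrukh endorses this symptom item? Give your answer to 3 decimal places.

P(θ) = 1 / (1 + exp(−a(θ − b)))
Exponent: 1.0 × (2.0 − 1.4) = 0.6000
1/(1 + e^{-0.6000}) = 0.6457

0.646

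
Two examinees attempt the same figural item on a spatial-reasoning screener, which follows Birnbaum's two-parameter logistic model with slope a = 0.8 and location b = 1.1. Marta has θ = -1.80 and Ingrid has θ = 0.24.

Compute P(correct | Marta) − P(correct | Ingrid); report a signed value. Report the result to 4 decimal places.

-0.2450

P(θ) = 1 / (1 + exp(−a(θ − b)))
P(Marta) = 0.0895  [exponent -2.3200]
P(Ingrid) = 0.3345  [exponent -0.6880]
Difference = 0.0895 − 0.3345 = -0.2450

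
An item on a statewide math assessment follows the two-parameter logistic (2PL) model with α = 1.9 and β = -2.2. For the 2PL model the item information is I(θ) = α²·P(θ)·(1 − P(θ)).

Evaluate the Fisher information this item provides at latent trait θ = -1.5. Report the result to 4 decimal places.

P = 1/(1+e^{-1.3300}) = 0.7908
P(1−P) = 0.7908 × 0.2092 = 0.1654
I = α² × P(1−P) = 1.9² × 0.1654 = 0.59714

0.5971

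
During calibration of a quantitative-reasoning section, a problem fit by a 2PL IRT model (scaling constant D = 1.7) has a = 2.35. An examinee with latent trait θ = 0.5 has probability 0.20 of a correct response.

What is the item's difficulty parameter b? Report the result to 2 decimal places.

P(θ) = 1 / (1 + exp(−D·a(θ − b)))
logit(0.20) = ln(0.20/0.80) = -1.3863
b = θ − logit/(1.7·a) = 0.5 − (-1.3863)/3.9950 = 0.8470

0.85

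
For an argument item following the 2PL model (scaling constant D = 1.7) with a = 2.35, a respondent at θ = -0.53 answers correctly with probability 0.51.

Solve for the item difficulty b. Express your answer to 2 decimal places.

P(θ) = 1 / (1 + exp(−D·a(θ − b)))
logit(0.51) = ln(0.51/0.49) = 0.0400
b = θ − logit/(1.7·a) = -0.53 − 0.0400/3.9950 = -0.5400

-0.54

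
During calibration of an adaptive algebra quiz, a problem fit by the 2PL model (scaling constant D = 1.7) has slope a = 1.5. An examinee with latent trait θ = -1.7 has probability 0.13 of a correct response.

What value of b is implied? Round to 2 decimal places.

P(θ) = 1 / (1 + exp(−D·a(θ − b)))
logit(0.13) = ln(0.13/0.87) = -1.9010
b = θ − logit/(1.7·a) = -1.7 − (-1.9010)/2.5500 = -0.9545

-0.95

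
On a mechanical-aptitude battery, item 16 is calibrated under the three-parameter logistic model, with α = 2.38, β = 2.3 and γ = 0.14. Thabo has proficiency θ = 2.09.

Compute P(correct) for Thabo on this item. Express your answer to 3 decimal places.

P(θ) = γ + (1 − γ) · 1 / (1 + exp(−α(θ − β)))
Exponent: 2.38 × (2.09 − 2.3) = -0.4998
1/(1 + e^{0.4998}) = 0.3776
P = 0.14 + 0.86 × 0.3776 = 0.4647

0.465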